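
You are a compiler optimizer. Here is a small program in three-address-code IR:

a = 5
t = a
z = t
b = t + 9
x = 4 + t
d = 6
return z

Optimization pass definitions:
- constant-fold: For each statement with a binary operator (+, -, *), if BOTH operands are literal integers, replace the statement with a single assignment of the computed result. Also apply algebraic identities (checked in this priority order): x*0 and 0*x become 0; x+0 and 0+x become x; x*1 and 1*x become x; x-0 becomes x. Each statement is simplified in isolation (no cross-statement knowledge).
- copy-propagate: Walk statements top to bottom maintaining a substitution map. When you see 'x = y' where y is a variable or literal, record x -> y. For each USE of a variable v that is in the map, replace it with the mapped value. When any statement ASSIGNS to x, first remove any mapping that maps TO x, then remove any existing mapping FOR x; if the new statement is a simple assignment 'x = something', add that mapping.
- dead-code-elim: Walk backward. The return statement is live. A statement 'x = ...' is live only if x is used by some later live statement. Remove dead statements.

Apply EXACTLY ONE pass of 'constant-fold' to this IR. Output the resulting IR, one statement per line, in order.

Answer: a = 5
t = a
z = t
b = t + 9
x = 4 + t
d = 6
return z

Derivation:
Applying constant-fold statement-by-statement:
  [1] a = 5  (unchanged)
  [2] t = a  (unchanged)
  [3] z = t  (unchanged)
  [4] b = t + 9  (unchanged)
  [5] x = 4 + t  (unchanged)
  [6] d = 6  (unchanged)
  [7] return z  (unchanged)
Result (7 stmts):
  a = 5
  t = a
  z = t
  b = t + 9
  x = 4 + t
  d = 6
  return z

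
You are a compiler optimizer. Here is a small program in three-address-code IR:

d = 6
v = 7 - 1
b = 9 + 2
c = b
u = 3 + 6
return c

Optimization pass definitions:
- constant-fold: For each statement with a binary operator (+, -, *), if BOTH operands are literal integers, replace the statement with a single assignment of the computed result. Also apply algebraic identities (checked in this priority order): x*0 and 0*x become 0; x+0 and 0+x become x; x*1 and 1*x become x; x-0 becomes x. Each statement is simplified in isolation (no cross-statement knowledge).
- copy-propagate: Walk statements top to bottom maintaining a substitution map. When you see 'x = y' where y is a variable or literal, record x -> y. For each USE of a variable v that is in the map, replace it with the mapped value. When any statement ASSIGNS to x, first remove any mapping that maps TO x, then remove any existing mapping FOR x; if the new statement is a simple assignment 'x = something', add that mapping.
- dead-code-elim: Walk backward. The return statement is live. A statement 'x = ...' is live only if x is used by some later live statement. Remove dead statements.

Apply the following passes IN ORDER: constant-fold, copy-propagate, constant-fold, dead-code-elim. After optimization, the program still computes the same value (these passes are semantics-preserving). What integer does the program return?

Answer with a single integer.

Answer: 11

Derivation:
Initial IR:
  d = 6
  v = 7 - 1
  b = 9 + 2
  c = b
  u = 3 + 6
  return c
After constant-fold (6 stmts):
  d = 6
  v = 6
  b = 11
  c = b
  u = 9
  return c
After copy-propagate (6 stmts):
  d = 6
  v = 6
  b = 11
  c = 11
  u = 9
  return 11
After constant-fold (6 stmts):
  d = 6
  v = 6
  b = 11
  c = 11
  u = 9
  return 11
After dead-code-elim (1 stmts):
  return 11
Evaluate:
  d = 6  =>  d = 6
  v = 7 - 1  =>  v = 6
  b = 9 + 2  =>  b = 11
  c = b  =>  c = 11
  u = 3 + 6  =>  u = 9
  return c = 11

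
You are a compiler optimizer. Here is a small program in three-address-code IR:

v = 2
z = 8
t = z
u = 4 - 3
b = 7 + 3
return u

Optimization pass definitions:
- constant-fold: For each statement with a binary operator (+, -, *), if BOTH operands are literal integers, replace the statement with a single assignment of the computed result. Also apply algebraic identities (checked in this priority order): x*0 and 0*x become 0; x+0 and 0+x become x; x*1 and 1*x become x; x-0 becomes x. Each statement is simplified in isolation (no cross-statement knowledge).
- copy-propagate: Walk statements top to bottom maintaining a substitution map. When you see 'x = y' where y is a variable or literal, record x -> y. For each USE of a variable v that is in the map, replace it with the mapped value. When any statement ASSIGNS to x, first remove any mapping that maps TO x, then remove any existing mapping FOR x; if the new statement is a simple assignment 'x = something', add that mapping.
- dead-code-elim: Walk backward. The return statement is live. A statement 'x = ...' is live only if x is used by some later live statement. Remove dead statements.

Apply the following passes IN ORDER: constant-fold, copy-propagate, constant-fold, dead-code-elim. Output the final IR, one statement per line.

Answer: return 1

Derivation:
Initial IR:
  v = 2
  z = 8
  t = z
  u = 4 - 3
  b = 7 + 3
  return u
After constant-fold (6 stmts):
  v = 2
  z = 8
  t = z
  u = 1
  b = 10
  return u
After copy-propagate (6 stmts):
  v = 2
  z = 8
  t = 8
  u = 1
  b = 10
  return 1
After constant-fold (6 stmts):
  v = 2
  z = 8
  t = 8
  u = 1
  b = 10
  return 1
After dead-code-elim (1 stmts):
  return 1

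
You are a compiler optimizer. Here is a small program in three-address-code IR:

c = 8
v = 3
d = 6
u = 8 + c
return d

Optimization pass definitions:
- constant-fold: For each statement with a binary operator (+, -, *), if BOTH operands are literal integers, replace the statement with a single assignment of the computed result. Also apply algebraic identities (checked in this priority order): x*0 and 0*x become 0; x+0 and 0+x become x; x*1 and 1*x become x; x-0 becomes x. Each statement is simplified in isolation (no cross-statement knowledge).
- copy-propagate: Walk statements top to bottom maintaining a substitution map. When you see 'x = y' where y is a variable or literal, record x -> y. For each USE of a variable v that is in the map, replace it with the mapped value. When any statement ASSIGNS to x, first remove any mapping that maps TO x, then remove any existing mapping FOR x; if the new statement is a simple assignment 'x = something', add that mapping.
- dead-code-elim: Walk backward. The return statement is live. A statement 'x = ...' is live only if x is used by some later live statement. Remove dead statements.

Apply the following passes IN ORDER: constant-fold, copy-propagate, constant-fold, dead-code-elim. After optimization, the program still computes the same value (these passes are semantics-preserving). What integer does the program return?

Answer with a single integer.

Answer: 6

Derivation:
Initial IR:
  c = 8
  v = 3
  d = 6
  u = 8 + c
  return d
After constant-fold (5 stmts):
  c = 8
  v = 3
  d = 6
  u = 8 + c
  return d
After copy-propagate (5 stmts):
  c = 8
  v = 3
  d = 6
  u = 8 + 8
  return 6
After constant-fold (5 stmts):
  c = 8
  v = 3
  d = 6
  u = 16
  return 6
After dead-code-elim (1 stmts):
  return 6
Evaluate:
  c = 8  =>  c = 8
  v = 3  =>  v = 3
  d = 6  =>  d = 6
  u = 8 + c  =>  u = 16
  return d = 6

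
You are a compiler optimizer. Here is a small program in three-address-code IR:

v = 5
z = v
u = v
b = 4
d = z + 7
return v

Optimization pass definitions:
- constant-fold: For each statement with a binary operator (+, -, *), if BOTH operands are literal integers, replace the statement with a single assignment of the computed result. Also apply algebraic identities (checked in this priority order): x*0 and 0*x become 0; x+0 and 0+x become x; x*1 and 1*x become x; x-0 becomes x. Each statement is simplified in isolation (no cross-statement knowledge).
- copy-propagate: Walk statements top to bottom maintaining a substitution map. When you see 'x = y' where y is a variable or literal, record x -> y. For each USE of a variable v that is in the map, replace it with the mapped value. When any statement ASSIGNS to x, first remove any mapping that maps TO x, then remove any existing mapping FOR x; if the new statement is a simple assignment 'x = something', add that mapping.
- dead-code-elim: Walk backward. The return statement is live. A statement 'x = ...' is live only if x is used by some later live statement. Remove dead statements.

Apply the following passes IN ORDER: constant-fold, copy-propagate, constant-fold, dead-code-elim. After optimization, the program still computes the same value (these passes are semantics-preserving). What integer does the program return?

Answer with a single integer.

Answer: 5

Derivation:
Initial IR:
  v = 5
  z = v
  u = v
  b = 4
  d = z + 7
  return v
After constant-fold (6 stmts):
  v = 5
  z = v
  u = v
  b = 4
  d = z + 7
  return v
After copy-propagate (6 stmts):
  v = 5
  z = 5
  u = 5
  b = 4
  d = 5 + 7
  return 5
After constant-fold (6 stmts):
  v = 5
  z = 5
  u = 5
  b = 4
  d = 12
  return 5
After dead-code-elim (1 stmts):
  return 5
Evaluate:
  v = 5  =>  v = 5
  z = v  =>  z = 5
  u = v  =>  u = 5
  b = 4  =>  b = 4
  d = z + 7  =>  d = 12
  return v = 5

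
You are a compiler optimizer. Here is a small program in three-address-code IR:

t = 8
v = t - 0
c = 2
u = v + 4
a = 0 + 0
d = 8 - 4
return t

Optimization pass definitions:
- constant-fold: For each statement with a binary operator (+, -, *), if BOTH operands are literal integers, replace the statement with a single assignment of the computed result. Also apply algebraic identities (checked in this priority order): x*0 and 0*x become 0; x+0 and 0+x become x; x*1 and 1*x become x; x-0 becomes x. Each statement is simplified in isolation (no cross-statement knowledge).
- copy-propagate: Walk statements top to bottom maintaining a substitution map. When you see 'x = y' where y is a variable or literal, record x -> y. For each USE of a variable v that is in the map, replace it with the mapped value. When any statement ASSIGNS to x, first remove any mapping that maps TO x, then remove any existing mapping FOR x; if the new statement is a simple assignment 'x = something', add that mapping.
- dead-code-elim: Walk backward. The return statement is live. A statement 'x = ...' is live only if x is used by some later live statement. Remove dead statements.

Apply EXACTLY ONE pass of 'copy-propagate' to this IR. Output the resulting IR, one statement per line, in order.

Applying copy-propagate statement-by-statement:
  [1] t = 8  (unchanged)
  [2] v = t - 0  -> v = 8 - 0
  [3] c = 2  (unchanged)
  [4] u = v + 4  (unchanged)
  [5] a = 0 + 0  (unchanged)
  [6] d = 8 - 4  (unchanged)
  [7] return t  -> return 8
Result (7 stmts):
  t = 8
  v = 8 - 0
  c = 2
  u = v + 4
  a = 0 + 0
  d = 8 - 4
  return 8

Answer: t = 8
v = 8 - 0
c = 2
u = v + 4
a = 0 + 0
d = 8 - 4
return 8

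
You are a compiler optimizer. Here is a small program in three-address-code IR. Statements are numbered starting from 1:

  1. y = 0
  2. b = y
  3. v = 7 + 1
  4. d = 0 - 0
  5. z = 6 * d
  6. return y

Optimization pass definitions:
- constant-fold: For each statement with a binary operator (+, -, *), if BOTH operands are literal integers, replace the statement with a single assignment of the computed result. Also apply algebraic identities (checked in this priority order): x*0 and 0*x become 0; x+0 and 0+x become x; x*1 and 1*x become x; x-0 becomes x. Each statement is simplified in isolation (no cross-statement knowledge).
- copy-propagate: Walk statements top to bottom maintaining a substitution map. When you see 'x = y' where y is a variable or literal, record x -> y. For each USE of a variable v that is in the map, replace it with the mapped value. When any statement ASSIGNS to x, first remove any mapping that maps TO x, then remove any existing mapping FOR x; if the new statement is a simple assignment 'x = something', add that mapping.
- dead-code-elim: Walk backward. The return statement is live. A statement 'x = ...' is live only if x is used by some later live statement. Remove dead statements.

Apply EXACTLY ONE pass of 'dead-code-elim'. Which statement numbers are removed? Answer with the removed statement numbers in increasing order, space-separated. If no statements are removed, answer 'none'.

Backward liveness scan:
Stmt 1 'y = 0': KEEP (y is live); live-in = []
Stmt 2 'b = y': DEAD (b not in live set ['y'])
Stmt 3 'v = 7 + 1': DEAD (v not in live set ['y'])
Stmt 4 'd = 0 - 0': DEAD (d not in live set ['y'])
Stmt 5 'z = 6 * d': DEAD (z not in live set ['y'])
Stmt 6 'return y': KEEP (return); live-in = ['y']
Removed statement numbers: [2, 3, 4, 5]
Surviving IR:
  y = 0
  return y

Answer: 2 3 4 5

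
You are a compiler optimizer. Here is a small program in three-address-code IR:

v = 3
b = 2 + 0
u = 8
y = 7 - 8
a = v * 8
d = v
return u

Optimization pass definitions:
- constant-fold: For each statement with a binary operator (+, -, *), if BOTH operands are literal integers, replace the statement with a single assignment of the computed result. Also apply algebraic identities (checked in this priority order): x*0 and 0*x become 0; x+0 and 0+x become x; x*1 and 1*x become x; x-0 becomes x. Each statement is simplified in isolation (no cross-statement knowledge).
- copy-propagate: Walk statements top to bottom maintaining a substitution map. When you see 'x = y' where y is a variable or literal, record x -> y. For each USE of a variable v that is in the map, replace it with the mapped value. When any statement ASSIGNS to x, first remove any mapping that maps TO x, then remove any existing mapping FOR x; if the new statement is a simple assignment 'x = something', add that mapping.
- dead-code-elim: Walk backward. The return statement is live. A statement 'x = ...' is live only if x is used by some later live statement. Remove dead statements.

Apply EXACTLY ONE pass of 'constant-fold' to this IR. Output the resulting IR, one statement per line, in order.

Answer: v = 3
b = 2
u = 8
y = -1
a = v * 8
d = v
return u

Derivation:
Applying constant-fold statement-by-statement:
  [1] v = 3  (unchanged)
  [2] b = 2 + 0  -> b = 2
  [3] u = 8  (unchanged)
  [4] y = 7 - 8  -> y = -1
  [5] a = v * 8  (unchanged)
  [6] d = v  (unchanged)
  [7] return u  (unchanged)
Result (7 stmts):
  v = 3
  b = 2
  u = 8
  y = -1
  a = v * 8
  d = v
  return u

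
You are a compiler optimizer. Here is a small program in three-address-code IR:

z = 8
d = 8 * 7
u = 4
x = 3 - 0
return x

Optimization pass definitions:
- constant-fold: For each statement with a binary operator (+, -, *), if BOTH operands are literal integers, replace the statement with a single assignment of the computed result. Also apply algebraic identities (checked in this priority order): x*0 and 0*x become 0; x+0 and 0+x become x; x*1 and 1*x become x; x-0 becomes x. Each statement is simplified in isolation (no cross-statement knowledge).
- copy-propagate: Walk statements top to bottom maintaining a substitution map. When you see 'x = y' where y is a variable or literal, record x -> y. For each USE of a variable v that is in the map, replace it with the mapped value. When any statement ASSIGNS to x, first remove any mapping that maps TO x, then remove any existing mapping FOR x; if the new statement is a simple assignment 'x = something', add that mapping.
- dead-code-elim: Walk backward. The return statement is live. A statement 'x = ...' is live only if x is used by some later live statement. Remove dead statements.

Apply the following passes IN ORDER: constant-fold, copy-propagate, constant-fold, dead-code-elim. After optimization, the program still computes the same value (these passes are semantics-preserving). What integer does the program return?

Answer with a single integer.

Initial IR:
  z = 8
  d = 8 * 7
  u = 4
  x = 3 - 0
  return x
After constant-fold (5 stmts):
  z = 8
  d = 56
  u = 4
  x = 3
  return x
After copy-propagate (5 stmts):
  z = 8
  d = 56
  u = 4
  x = 3
  return 3
After constant-fold (5 stmts):
  z = 8
  d = 56
  u = 4
  x = 3
  return 3
After dead-code-elim (1 stmts):
  return 3
Evaluate:
  z = 8  =>  z = 8
  d = 8 * 7  =>  d = 56
  u = 4  =>  u = 4
  x = 3 - 0  =>  x = 3
  return x = 3

Answer: 3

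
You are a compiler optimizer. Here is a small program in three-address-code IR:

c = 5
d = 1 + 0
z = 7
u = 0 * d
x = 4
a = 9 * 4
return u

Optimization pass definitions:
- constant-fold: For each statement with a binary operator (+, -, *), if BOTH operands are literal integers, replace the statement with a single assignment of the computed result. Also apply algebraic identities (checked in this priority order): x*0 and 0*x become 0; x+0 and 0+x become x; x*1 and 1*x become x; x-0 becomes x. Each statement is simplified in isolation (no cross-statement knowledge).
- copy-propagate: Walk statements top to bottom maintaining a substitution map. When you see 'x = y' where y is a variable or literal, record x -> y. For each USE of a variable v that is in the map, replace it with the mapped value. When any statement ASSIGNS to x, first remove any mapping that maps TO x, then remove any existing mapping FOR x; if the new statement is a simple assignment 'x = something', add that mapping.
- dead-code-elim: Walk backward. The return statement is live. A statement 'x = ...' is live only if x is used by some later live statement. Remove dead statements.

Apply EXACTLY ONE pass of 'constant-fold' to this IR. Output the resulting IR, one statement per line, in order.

Answer: c = 5
d = 1
z = 7
u = 0
x = 4
a = 36
return u

Derivation:
Applying constant-fold statement-by-statement:
  [1] c = 5  (unchanged)
  [2] d = 1 + 0  -> d = 1
  [3] z = 7  (unchanged)
  [4] u = 0 * d  -> u = 0
  [5] x = 4  (unchanged)
  [6] a = 9 * 4  -> a = 36
  [7] return u  (unchanged)
Result (7 stmts):
  c = 5
  d = 1
  z = 7
  u = 0
  x = 4
  a = 36
  return u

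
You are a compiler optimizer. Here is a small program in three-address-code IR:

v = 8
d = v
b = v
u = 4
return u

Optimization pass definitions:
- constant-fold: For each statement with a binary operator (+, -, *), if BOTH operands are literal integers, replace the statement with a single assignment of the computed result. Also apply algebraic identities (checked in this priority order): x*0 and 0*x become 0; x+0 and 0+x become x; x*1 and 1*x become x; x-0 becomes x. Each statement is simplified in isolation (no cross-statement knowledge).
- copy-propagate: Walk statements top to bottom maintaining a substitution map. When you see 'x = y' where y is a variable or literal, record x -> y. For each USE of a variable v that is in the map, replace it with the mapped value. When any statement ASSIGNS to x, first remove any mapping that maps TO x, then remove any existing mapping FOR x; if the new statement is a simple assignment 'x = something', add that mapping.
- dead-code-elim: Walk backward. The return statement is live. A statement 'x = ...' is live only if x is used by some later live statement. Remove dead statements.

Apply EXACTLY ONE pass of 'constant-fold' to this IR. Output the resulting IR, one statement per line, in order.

Applying constant-fold statement-by-statement:
  [1] v = 8  (unchanged)
  [2] d = v  (unchanged)
  [3] b = v  (unchanged)
  [4] u = 4  (unchanged)
  [5] return u  (unchanged)
Result (5 stmts):
  v = 8
  d = v
  b = v
  u = 4
  return u

Answer: v = 8
d = v
b = v
u = 4
return u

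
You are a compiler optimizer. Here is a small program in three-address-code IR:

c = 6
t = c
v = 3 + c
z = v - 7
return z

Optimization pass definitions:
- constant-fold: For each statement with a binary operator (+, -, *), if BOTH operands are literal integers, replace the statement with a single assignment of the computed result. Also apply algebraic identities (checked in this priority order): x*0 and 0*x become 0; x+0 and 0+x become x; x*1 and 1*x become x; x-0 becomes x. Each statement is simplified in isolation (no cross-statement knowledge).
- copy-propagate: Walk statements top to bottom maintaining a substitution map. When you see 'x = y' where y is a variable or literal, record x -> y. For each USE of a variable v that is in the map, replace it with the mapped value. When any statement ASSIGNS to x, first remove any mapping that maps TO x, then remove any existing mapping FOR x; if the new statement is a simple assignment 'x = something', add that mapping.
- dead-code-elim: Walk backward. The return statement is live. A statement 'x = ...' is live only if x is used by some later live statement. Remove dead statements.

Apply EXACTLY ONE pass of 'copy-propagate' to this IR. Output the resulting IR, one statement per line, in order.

Answer: c = 6
t = 6
v = 3 + 6
z = v - 7
return z

Derivation:
Applying copy-propagate statement-by-statement:
  [1] c = 6  (unchanged)
  [2] t = c  -> t = 6
  [3] v = 3 + c  -> v = 3 + 6
  [4] z = v - 7  (unchanged)
  [5] return z  (unchanged)
Result (5 stmts):
  c = 6
  t = 6
  v = 3 + 6
  z = v - 7
  return z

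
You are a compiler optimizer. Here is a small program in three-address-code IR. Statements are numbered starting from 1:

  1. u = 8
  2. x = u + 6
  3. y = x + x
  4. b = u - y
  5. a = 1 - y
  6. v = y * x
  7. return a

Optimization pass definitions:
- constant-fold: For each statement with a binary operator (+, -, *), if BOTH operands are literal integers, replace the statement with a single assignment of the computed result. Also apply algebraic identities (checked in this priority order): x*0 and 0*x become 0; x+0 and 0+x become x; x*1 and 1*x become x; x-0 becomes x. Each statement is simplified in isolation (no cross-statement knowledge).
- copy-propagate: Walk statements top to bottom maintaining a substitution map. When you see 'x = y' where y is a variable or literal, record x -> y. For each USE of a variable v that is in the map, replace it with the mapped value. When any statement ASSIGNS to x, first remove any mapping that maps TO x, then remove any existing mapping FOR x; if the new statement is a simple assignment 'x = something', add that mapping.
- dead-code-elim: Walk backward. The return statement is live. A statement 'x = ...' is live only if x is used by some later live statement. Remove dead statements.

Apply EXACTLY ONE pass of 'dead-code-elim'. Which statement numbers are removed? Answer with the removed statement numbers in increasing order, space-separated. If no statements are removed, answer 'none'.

Answer: 4 6

Derivation:
Backward liveness scan:
Stmt 1 'u = 8': KEEP (u is live); live-in = []
Stmt 2 'x = u + 6': KEEP (x is live); live-in = ['u']
Stmt 3 'y = x + x': KEEP (y is live); live-in = ['x']
Stmt 4 'b = u - y': DEAD (b not in live set ['y'])
Stmt 5 'a = 1 - y': KEEP (a is live); live-in = ['y']
Stmt 6 'v = y * x': DEAD (v not in live set ['a'])
Stmt 7 'return a': KEEP (return); live-in = ['a']
Removed statement numbers: [4, 6]
Surviving IR:
  u = 8
  x = u + 6
  y = x + x
  a = 1 - y
  return a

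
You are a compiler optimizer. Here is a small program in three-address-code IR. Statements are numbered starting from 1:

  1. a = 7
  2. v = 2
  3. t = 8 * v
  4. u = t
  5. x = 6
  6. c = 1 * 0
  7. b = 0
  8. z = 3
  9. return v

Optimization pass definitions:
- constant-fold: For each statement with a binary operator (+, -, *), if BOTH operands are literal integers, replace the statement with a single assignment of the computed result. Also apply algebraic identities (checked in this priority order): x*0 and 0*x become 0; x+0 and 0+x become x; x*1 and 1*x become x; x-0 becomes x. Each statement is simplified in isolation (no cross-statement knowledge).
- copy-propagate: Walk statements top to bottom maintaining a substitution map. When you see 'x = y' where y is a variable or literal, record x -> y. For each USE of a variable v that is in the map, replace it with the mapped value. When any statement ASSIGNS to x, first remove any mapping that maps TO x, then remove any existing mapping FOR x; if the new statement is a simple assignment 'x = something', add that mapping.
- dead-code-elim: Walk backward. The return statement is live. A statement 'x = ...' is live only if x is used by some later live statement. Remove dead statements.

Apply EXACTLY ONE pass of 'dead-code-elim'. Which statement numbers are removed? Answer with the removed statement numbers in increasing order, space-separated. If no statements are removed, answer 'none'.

Answer: 1 3 4 5 6 7 8

Derivation:
Backward liveness scan:
Stmt 1 'a = 7': DEAD (a not in live set [])
Stmt 2 'v = 2': KEEP (v is live); live-in = []
Stmt 3 't = 8 * v': DEAD (t not in live set ['v'])
Stmt 4 'u = t': DEAD (u not in live set ['v'])
Stmt 5 'x = 6': DEAD (x not in live set ['v'])
Stmt 6 'c = 1 * 0': DEAD (c not in live set ['v'])
Stmt 7 'b = 0': DEAD (b not in live set ['v'])
Stmt 8 'z = 3': DEAD (z not in live set ['v'])
Stmt 9 'return v': KEEP (return); live-in = ['v']
Removed statement numbers: [1, 3, 4, 5, 6, 7, 8]
Surviving IR:
  v = 2
  return v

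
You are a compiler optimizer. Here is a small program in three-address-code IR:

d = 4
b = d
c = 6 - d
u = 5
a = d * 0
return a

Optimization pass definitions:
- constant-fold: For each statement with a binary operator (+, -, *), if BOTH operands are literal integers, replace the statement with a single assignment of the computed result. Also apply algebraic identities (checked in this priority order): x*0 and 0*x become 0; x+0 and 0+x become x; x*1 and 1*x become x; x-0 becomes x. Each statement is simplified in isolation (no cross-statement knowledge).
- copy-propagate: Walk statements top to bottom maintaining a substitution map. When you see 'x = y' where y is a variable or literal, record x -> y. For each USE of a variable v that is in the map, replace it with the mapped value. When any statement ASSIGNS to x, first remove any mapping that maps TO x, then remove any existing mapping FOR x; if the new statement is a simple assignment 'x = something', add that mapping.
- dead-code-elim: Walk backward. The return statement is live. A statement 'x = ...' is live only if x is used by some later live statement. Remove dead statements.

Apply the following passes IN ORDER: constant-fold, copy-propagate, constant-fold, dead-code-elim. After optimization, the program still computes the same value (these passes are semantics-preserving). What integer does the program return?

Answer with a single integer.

Answer: 0

Derivation:
Initial IR:
  d = 4
  b = d
  c = 6 - d
  u = 5
  a = d * 0
  return a
After constant-fold (6 stmts):
  d = 4
  b = d
  c = 6 - d
  u = 5
  a = 0
  return a
After copy-propagate (6 stmts):
  d = 4
  b = 4
  c = 6 - 4
  u = 5
  a = 0
  return 0
After constant-fold (6 stmts):
  d = 4
  b = 4
  c = 2
  u = 5
  a = 0
  return 0
After dead-code-elim (1 stmts):
  return 0
Evaluate:
  d = 4  =>  d = 4
  b = d  =>  b = 4
  c = 6 - d  =>  c = 2
  u = 5  =>  u = 5
  a = d * 0  =>  a = 0
  return a = 0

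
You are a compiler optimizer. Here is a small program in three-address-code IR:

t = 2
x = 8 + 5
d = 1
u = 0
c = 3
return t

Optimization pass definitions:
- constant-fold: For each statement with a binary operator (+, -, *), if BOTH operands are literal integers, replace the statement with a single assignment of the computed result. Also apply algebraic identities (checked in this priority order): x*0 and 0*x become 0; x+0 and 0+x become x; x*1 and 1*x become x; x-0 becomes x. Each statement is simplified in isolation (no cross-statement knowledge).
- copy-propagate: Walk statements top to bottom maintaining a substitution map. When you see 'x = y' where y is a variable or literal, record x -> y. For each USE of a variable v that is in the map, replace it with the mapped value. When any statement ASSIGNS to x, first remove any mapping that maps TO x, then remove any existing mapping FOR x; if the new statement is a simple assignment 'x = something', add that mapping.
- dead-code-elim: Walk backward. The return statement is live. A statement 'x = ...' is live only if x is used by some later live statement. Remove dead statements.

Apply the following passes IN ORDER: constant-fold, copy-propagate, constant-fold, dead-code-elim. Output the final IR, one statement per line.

Initial IR:
  t = 2
  x = 8 + 5
  d = 1
  u = 0
  c = 3
  return t
After constant-fold (6 stmts):
  t = 2
  x = 13
  d = 1
  u = 0
  c = 3
  return t
After copy-propagate (6 stmts):
  t = 2
  x = 13
  d = 1
  u = 0
  c = 3
  return 2
After constant-fold (6 stmts):
  t = 2
  x = 13
  d = 1
  u = 0
  c = 3
  return 2
After dead-code-elim (1 stmts):
  return 2

Answer: return 2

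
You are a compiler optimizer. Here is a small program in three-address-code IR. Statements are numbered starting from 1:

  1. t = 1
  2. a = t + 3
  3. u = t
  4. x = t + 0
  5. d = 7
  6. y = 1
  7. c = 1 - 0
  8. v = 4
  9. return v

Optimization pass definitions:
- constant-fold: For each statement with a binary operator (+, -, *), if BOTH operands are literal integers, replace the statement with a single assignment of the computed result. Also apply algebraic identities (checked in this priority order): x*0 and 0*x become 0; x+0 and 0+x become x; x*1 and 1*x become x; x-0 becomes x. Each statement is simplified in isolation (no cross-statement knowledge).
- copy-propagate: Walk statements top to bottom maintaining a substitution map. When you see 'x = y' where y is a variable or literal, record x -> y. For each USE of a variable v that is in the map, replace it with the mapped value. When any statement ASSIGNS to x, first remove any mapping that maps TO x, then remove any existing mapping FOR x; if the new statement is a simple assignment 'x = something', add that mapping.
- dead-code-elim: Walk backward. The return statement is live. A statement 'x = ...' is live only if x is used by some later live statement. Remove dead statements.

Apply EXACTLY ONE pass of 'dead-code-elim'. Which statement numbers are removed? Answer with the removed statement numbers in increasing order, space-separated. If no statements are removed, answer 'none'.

Backward liveness scan:
Stmt 1 't = 1': DEAD (t not in live set [])
Stmt 2 'a = t + 3': DEAD (a not in live set [])
Stmt 3 'u = t': DEAD (u not in live set [])
Stmt 4 'x = t + 0': DEAD (x not in live set [])
Stmt 5 'd = 7': DEAD (d not in live set [])
Stmt 6 'y = 1': DEAD (y not in live set [])
Stmt 7 'c = 1 - 0': DEAD (c not in live set [])
Stmt 8 'v = 4': KEEP (v is live); live-in = []
Stmt 9 'return v': KEEP (return); live-in = ['v']
Removed statement numbers: [1, 2, 3, 4, 5, 6, 7]
Surviving IR:
  v = 4
  return v

Answer: 1 2 3 4 5 6 7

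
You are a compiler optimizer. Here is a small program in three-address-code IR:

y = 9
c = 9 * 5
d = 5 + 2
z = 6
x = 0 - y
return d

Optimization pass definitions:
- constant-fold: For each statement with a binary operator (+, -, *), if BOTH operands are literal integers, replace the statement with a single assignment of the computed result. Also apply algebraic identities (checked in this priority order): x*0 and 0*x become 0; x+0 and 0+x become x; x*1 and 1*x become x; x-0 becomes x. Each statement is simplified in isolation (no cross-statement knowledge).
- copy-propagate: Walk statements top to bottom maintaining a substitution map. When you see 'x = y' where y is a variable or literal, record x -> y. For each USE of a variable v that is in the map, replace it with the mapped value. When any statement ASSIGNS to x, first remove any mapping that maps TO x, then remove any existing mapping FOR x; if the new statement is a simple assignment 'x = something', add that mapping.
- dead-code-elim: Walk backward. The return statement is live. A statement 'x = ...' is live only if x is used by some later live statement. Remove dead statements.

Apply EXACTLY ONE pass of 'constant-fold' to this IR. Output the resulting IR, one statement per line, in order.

Answer: y = 9
c = 45
d = 7
z = 6
x = 0 - y
return d

Derivation:
Applying constant-fold statement-by-statement:
  [1] y = 9  (unchanged)
  [2] c = 9 * 5  -> c = 45
  [3] d = 5 + 2  -> d = 7
  [4] z = 6  (unchanged)
  [5] x = 0 - y  (unchanged)
  [6] return d  (unchanged)
Result (6 stmts):
  y = 9
  c = 45
  d = 7
  z = 6
  x = 0 - y
  return d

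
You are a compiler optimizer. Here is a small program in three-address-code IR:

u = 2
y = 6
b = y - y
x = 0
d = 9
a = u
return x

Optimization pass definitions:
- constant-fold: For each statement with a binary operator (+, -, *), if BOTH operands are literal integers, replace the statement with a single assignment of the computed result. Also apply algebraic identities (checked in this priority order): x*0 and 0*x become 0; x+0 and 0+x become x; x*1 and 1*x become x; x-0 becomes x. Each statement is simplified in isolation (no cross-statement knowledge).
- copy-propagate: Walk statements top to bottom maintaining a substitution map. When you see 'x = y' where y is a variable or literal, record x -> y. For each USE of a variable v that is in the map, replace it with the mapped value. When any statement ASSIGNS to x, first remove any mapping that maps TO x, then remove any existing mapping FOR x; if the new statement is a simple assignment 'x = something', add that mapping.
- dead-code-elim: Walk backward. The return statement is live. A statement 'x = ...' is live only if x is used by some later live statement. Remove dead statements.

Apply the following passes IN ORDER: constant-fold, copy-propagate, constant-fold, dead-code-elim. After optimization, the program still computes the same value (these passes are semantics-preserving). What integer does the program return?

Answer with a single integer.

Answer: 0

Derivation:
Initial IR:
  u = 2
  y = 6
  b = y - y
  x = 0
  d = 9
  a = u
  return x
After constant-fold (7 stmts):
  u = 2
  y = 6
  b = y - y
  x = 0
  d = 9
  a = u
  return x
After copy-propagate (7 stmts):
  u = 2
  y = 6
  b = 6 - 6
  x = 0
  d = 9
  a = 2
  return 0
After constant-fold (7 stmts):
  u = 2
  y = 6
  b = 0
  x = 0
  d = 9
  a = 2
  return 0
After dead-code-elim (1 stmts):
  return 0
Evaluate:
  u = 2  =>  u = 2
  y = 6  =>  y = 6
  b = y - y  =>  b = 0
  x = 0  =>  x = 0
  d = 9  =>  d = 9
  a = u  =>  a = 2
  return x = 0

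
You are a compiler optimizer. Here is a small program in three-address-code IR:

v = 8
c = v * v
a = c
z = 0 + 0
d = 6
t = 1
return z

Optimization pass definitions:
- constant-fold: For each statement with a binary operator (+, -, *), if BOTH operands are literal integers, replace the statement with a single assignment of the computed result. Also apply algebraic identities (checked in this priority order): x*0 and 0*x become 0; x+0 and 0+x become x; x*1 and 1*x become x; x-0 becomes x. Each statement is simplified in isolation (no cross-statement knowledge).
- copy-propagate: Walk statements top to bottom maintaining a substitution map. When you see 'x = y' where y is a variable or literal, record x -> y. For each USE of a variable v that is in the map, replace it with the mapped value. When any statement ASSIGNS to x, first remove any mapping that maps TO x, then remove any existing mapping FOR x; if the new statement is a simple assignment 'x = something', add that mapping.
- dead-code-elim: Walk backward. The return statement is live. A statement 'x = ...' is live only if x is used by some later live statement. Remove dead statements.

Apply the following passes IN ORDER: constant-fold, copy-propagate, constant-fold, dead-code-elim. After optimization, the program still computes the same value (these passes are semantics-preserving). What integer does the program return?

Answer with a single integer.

Answer: 0

Derivation:
Initial IR:
  v = 8
  c = v * v
  a = c
  z = 0 + 0
  d = 6
  t = 1
  return z
After constant-fold (7 stmts):
  v = 8
  c = v * v
  a = c
  z = 0
  d = 6
  t = 1
  return z
After copy-propagate (7 stmts):
  v = 8
  c = 8 * 8
  a = c
  z = 0
  d = 6
  t = 1
  return 0
After constant-fold (7 stmts):
  v = 8
  c = 64
  a = c
  z = 0
  d = 6
  t = 1
  return 0
After dead-code-elim (1 stmts):
  return 0
Evaluate:
  v = 8  =>  v = 8
  c = v * v  =>  c = 64
  a = c  =>  a = 64
  z = 0 + 0  =>  z = 0
  d = 6  =>  d = 6
  t = 1  =>  t = 1
  return z = 0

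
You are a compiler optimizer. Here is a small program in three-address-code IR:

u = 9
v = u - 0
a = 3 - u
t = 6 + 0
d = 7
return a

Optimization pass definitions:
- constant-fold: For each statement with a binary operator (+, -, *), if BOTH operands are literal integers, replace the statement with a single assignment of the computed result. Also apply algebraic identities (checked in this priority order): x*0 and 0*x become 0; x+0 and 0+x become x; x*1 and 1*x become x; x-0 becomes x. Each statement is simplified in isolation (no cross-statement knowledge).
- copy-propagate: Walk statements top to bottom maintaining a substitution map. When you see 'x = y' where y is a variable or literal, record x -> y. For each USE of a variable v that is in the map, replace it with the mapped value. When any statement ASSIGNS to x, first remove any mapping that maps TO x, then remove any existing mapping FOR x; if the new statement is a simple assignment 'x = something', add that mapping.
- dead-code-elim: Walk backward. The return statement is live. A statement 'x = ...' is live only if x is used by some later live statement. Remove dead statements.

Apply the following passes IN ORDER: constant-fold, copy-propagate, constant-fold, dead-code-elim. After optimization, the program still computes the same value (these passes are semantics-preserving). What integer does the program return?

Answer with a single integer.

Answer: -6

Derivation:
Initial IR:
  u = 9
  v = u - 0
  a = 3 - u
  t = 6 + 0
  d = 7
  return a
After constant-fold (6 stmts):
  u = 9
  v = u
  a = 3 - u
  t = 6
  d = 7
  return a
After copy-propagate (6 stmts):
  u = 9
  v = 9
  a = 3 - 9
  t = 6
  d = 7
  return a
After constant-fold (6 stmts):
  u = 9
  v = 9
  a = -6
  t = 6
  d = 7
  return a
After dead-code-elim (2 stmts):
  a = -6
  return a
Evaluate:
  u = 9  =>  u = 9
  v = u - 0  =>  v = 9
  a = 3 - u  =>  a = -6
  t = 6 + 0  =>  t = 6
  d = 7  =>  d = 7
  return a = -6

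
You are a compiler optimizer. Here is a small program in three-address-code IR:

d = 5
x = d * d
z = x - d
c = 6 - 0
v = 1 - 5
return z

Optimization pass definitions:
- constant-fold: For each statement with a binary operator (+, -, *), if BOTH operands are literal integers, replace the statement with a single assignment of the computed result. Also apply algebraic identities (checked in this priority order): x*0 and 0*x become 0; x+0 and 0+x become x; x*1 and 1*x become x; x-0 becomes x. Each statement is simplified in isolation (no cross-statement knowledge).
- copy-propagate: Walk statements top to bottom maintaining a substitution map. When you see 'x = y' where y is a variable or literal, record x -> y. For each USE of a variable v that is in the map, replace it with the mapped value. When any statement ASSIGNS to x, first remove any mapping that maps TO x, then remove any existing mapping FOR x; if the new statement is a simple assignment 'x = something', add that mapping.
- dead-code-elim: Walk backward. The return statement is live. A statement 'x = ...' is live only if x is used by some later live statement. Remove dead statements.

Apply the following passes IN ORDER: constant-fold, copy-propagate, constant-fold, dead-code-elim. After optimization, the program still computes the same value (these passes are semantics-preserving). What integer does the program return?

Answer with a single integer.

Answer: 20

Derivation:
Initial IR:
  d = 5
  x = d * d
  z = x - d
  c = 6 - 0
  v = 1 - 5
  return z
After constant-fold (6 stmts):
  d = 5
  x = d * d
  z = x - d
  c = 6
  v = -4
  return z
After copy-propagate (6 stmts):
  d = 5
  x = 5 * 5
  z = x - 5
  c = 6
  v = -4
  return z
After constant-fold (6 stmts):
  d = 5
  x = 25
  z = x - 5
  c = 6
  v = -4
  return z
After dead-code-elim (3 stmts):
  x = 25
  z = x - 5
  return z
Evaluate:
  d = 5  =>  d = 5
  x = d * d  =>  x = 25
  z = x - d  =>  z = 20
  c = 6 - 0  =>  c = 6
  v = 1 - 5  =>  v = -4
  return z = 20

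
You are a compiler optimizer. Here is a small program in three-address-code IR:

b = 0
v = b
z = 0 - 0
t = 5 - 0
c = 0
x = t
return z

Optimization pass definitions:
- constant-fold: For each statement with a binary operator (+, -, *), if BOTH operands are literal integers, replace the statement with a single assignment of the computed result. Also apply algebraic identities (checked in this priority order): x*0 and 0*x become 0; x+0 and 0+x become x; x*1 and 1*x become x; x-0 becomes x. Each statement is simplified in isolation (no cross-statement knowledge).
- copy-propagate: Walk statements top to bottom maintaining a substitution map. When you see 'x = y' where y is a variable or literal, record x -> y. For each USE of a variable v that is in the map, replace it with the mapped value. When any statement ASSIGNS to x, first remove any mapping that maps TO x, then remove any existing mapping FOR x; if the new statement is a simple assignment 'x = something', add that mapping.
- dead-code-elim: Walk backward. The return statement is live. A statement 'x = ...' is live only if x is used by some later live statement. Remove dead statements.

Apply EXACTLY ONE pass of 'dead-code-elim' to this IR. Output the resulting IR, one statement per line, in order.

Applying dead-code-elim statement-by-statement:
  [7] return z  -> KEEP (return); live=['z']
  [6] x = t  -> DEAD (x not live)
  [5] c = 0  -> DEAD (c not live)
  [4] t = 5 - 0  -> DEAD (t not live)
  [3] z = 0 - 0  -> KEEP; live=[]
  [2] v = b  -> DEAD (v not live)
  [1] b = 0  -> DEAD (b not live)
Result (2 stmts):
  z = 0 - 0
  return z

Answer: z = 0 - 0
return z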